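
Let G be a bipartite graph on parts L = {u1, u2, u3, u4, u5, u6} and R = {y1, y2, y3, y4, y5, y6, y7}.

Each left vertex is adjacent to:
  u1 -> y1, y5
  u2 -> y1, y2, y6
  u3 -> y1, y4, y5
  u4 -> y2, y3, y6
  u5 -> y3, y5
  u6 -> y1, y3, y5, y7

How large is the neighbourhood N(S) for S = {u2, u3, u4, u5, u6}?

The union of neighbours of {u2, u3, u4, u5, u6} is {y1, y2, y3, y4, y5, y6, y7}, which has 7 elements.
Since |N(S)| = 7 ≥ |S| = 5, Hall's condition holds for this subset.

7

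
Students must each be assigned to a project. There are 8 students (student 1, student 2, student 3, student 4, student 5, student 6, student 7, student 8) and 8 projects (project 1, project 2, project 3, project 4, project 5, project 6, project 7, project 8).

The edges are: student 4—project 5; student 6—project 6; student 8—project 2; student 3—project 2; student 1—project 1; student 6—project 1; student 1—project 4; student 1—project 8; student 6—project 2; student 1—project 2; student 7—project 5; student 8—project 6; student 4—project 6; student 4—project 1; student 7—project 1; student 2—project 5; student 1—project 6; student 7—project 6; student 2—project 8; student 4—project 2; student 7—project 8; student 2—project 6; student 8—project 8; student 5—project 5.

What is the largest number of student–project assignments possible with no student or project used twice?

6

One maximum matching: student 1-project 4, student 2-project 8, student 3-project 2, student 4-project 6, student 5-project 5, student 6-project 1.
The set {student 2, student 3, student 4, student 5, student 6, student 7, student 8} has only 5 neighbours ({project 1, project 2, project 5, project 6, project 8}), so by Hall's theorem at most 6 of the 8 students can be matched.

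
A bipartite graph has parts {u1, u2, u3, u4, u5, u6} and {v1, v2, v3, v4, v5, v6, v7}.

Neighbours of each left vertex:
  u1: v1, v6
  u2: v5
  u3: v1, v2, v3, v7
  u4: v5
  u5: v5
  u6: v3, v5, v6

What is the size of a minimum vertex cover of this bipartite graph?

A maximum matching has 4 edges (e.g. u1–v1, u2–v5, u3–v2, u6–v6).
By König's theorem the minimum vertex cover has the same size. One such cover is {u1, u3, u6, v5}.

4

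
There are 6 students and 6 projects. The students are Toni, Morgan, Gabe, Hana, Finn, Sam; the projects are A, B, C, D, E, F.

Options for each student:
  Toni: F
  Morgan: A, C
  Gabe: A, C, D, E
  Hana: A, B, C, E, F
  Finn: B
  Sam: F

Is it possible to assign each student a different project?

The set {Toni, Sam} has only 1 neighbour ({F}), so by Hall's theorem at most 5 of the 6 students can be matched.
Hence no matching covers every student.

No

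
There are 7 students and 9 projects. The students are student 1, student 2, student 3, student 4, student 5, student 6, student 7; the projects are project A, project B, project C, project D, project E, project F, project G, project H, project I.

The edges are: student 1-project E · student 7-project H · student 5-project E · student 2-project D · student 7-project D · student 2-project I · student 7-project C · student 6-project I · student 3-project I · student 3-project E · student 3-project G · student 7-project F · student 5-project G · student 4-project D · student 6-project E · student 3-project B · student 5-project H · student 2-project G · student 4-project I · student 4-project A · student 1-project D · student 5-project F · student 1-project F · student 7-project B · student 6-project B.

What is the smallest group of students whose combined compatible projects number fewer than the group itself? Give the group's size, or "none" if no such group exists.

A matching saturating every student exists, for instance student 1→project F, student 2→project G, student 3→project I, student 4→project A, student 5→project E, student 6→project B, student 7→project H.
By Hall's marriage theorem, this means |N(S)| ≥ |S| for every subset S, so no violating subset exists.

none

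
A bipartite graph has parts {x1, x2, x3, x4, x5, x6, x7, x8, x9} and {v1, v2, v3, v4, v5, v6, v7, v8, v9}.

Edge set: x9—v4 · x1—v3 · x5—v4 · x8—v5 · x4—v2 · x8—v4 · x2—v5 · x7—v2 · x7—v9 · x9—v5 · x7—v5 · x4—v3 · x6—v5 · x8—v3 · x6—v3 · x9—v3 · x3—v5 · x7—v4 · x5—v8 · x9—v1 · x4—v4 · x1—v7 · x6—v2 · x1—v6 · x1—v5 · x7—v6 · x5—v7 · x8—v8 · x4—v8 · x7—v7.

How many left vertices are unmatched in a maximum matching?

1

A valid assignment of size 8: x1–v6, x2–v5, x4–v4, x5–v7, x6–v3, x7–v2, x8–v8, x9–v1.
The set {x2, x3} has only 1 neighbour ({v5}), so by Hall's theorem at most 8 of the 9 left vertices can be matched.
That matches 8 of the 9, leaving 1 unmatched; no matching can do better.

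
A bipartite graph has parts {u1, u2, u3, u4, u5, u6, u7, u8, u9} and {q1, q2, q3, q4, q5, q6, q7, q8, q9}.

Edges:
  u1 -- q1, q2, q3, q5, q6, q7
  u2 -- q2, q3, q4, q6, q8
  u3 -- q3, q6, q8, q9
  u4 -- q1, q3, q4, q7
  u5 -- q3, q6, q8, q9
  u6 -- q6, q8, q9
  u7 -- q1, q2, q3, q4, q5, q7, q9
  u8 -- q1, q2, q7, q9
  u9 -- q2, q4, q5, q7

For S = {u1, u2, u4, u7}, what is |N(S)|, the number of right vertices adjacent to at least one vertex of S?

The union of neighbours of {u1, u2, u4, u7} is {q1, q2, q3, q4, q5, q6, q7, q8, q9}, which has 9 elements.
Since |N(S)| = 9 ≥ |S| = 4, Hall's condition holds for this subset.

9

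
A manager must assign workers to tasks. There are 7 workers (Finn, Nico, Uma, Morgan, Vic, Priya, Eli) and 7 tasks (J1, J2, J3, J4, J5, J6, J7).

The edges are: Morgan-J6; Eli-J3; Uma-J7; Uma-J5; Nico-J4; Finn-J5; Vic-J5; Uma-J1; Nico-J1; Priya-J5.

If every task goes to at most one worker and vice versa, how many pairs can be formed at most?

For example, pair Finn→J5, Nico→J1, Uma→J7, Morgan→J6, Eli→J3.
The set {Finn, Vic, Priya} has only 1 neighbour ({J5}), so by Hall's theorem at most 5 of the 7 workers can be matched.

5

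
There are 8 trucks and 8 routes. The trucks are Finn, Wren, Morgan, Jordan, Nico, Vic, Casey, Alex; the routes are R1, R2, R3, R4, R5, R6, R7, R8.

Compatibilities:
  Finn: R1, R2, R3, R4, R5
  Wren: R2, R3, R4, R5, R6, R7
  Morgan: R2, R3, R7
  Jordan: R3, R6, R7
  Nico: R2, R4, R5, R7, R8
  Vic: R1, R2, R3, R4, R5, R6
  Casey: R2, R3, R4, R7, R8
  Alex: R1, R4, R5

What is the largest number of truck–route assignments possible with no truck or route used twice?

8

For example, pair Finn→R3, Wren→R5, Morgan→R7, Jordan→R6, Nico→R8, Vic→R1, Casey→R2, Alex→R4.
This saturates every truck, so 8 is the maximum.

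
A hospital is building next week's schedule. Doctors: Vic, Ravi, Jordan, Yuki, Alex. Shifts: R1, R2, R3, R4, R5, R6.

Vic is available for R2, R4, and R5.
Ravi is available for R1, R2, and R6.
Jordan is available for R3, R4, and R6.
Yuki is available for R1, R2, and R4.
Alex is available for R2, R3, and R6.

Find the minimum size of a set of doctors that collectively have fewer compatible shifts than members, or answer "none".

A matching saturating every doctor exists, for instance Vic→R5, Ravi→R2, Jordan→R6, Yuki→R4, Alex→R3.
By Hall's marriage theorem, this means |N(S)| ≥ |S| for every subset S, so no violating subset exists.

none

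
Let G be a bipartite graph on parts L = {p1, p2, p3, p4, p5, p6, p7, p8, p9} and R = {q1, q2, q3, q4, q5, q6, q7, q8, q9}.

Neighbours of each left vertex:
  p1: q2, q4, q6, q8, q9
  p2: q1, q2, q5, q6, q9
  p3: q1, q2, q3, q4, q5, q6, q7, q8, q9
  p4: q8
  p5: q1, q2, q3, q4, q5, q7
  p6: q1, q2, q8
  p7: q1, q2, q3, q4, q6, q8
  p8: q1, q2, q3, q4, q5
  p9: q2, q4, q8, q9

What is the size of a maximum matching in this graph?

One maximum matching: p1→q4, p2→q5, p3→q9, p4→q8, p5→q7, p6→q1, p7→q6, p8→q3, p9→q2.
All 9 left vertices are matched, so no larger matching exists.

9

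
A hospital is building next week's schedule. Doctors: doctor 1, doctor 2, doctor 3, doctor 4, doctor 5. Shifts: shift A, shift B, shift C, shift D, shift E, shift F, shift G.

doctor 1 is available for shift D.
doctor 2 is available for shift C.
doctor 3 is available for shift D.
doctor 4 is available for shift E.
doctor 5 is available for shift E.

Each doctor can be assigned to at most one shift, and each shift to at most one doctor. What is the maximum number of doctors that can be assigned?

3

A valid assignment of size 3: doctor 1→shift D, doctor 2→shift C, doctor 4→shift E.
The set {doctor 1, doctor 3, doctor 4, doctor 5} has only 2 neighbours ({shift D, shift E}), so by Hall's theorem at most 3 of the 5 doctors can be matched.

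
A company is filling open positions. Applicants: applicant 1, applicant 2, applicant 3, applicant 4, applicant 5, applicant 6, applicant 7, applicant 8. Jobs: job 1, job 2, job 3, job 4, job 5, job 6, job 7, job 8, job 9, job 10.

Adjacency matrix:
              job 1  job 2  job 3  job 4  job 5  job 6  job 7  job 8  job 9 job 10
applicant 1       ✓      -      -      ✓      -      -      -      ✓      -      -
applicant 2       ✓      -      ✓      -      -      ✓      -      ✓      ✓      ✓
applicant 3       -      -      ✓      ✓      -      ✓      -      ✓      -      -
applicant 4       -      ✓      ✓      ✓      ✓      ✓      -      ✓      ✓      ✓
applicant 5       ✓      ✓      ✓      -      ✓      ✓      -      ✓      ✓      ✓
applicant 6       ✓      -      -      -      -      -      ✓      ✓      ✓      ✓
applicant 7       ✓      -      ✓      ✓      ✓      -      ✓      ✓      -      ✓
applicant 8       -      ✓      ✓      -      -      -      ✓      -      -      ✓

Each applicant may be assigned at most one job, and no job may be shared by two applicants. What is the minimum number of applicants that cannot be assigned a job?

A valid assignment of size 8: applicant 1–job 1, applicant 2–job 8, applicant 3–job 3, applicant 4–job 4, applicant 5–job 9, applicant 6–job 7, applicant 7–job 5, applicant 8–job 2.
All 8 applicants are matched, so no larger matching exists.
That matches 8 of the 8, leaving 0 unmatched; no matching can do better.

0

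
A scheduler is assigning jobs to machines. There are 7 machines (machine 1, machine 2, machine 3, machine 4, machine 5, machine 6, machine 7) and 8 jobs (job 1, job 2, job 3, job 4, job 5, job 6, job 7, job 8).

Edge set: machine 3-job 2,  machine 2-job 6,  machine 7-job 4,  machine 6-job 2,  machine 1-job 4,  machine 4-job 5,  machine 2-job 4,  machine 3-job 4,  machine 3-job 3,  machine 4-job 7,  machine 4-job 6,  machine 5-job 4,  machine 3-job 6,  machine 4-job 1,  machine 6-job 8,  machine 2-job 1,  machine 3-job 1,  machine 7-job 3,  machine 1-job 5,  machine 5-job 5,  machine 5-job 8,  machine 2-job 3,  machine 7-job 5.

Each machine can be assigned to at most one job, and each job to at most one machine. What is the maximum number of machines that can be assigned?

One maximum matching: machine 1–job 5, machine 2–job 1, machine 3–job 4, machine 4–job 6, machine 5–job 8, machine 6–job 2, machine 7–job 3.
All 7 machines are matched, so no larger matching exists.

7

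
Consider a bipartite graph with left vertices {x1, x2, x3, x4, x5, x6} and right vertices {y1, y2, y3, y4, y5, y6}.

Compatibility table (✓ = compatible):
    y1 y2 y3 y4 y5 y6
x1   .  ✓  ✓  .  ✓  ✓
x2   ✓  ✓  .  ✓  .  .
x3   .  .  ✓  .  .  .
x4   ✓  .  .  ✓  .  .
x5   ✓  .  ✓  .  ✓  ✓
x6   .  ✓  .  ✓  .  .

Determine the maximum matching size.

6

For example, pair x1-y5, x2-y1, x3-y3, x4-y4, x5-y6, x6-y2.
All 6 left vertices are matched, so no larger matching exists.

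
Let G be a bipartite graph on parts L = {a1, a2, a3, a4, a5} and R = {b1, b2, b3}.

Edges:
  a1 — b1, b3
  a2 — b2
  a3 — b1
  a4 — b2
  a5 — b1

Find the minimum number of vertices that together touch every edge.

{a1, b1, b2} is a vertex cover of size 3: every edge has an endpoint in this set.
No smaller cover exists because a1–b3, a2–b2, a3–b1 is a matching of size 3, and a cover must include an endpoint of each of these disjoint edges (König's theorem).

3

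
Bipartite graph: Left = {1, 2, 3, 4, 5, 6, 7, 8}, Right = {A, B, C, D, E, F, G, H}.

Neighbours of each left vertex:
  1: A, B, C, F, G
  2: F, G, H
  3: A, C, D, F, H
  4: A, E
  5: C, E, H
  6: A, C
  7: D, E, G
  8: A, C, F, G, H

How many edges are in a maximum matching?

For example, pair 1→B, 2→F, 3→A, 4→E, 5→H, 6→C, 7→D, 8→G.
All 8 left vertices are matched, so no larger matching exists.

8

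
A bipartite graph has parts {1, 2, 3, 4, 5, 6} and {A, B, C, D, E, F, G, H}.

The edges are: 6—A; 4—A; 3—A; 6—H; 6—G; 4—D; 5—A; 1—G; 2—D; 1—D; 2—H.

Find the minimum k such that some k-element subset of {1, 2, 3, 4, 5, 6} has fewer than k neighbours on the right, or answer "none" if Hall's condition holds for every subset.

Take S = {3, 5}. Its neighbourhood is {A}, so |N(S)| = 1 < |S| = 2.
No single vertex violates Hall's condition since each has at least one neighbour, so 2 is the minimum.

2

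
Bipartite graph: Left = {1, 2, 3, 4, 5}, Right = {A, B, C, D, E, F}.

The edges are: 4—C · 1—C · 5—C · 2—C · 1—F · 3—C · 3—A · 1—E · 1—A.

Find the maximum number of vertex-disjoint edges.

3

A valid assignment of size 3: 1→E, 2→C, 3→A.
The set {2, 4, 5} has only 1 neighbour ({C}), so by Hall's theorem at most 3 of the 5 left vertices can be matched.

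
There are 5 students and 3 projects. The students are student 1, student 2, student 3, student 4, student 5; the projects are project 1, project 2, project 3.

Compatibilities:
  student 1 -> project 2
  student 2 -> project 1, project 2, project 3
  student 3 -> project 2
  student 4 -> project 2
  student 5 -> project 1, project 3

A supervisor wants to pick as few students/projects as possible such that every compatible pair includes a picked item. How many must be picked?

{student 2, student 5, project 2} is a vertex cover of size 3: every edge has an endpoint in this set.
No smaller cover exists because student 1–project 2, student 2–project 3, student 5–project 1 is a matching of size 3, and a cover must include an endpoint of each of these disjoint edges (König's theorem).

3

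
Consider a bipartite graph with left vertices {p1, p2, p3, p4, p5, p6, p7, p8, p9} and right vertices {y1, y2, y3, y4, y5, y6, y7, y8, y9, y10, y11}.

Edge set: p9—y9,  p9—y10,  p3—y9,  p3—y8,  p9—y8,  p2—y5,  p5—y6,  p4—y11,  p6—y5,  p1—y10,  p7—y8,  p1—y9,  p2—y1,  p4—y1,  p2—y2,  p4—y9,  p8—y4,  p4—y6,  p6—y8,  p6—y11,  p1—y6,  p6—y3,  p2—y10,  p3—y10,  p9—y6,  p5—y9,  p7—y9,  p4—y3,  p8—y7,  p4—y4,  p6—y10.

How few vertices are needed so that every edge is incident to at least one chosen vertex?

8

A maximum matching has 8 edges (e.g. p1–y6, p2–y1, p3–y10, p4–y11, p5–y9, p6–y3, p7–y8, p8–y7).
By König's theorem the minimum vertex cover has the same size. One such cover is {p2, p4, p6, p8, y6, y8, y9, y10}.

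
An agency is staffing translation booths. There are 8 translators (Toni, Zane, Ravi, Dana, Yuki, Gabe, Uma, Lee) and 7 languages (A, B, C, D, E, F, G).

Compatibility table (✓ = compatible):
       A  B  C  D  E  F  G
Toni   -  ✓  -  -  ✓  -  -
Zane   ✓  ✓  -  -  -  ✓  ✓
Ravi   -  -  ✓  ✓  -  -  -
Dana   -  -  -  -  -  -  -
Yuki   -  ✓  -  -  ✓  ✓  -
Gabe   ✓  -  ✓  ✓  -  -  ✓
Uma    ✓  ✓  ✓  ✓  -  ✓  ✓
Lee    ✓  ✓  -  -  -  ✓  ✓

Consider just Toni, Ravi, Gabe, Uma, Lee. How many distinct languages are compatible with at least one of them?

7

The union of neighbours of {Toni, Ravi, Gabe, Uma, Lee} is {A, B, C, D, E, F, G}, which has 7 elements.
Since |N(S)| = 7 ≥ |S| = 5, Hall's condition holds for this subset.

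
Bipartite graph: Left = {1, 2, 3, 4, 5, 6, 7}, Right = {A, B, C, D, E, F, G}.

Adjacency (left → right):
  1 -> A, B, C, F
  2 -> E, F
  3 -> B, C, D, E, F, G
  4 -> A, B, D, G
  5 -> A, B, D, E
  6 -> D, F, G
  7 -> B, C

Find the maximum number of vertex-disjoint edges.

One maximum matching: 1→C, 2→F, 3→E, 4→G, 5→A, 6→D, 7→B.
All 7 left vertices are matched, so no larger matching exists.

7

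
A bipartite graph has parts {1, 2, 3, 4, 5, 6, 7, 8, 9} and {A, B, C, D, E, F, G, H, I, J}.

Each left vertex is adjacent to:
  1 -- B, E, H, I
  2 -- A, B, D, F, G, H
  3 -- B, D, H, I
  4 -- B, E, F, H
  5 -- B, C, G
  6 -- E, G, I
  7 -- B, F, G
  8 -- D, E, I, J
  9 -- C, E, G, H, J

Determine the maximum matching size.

A valid assignment of size 9: 1-B, 2-A, 3-D, 4-H, 5-C, 6-G, 7-F, 8-E, 9-J.
This saturates every left vertex, so 9 is the maximum.

9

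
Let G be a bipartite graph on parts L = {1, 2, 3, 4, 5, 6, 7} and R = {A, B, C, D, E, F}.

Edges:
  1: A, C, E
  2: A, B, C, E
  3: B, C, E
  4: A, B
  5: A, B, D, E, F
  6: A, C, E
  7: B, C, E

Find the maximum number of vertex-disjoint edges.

5

One maximum matching: 1–A, 2–C, 3–E, 4–B, 5–F.
The set {1, 2, 3, 4, 6, 7} has only 4 neighbours ({A, B, C, E}), so by Hall's theorem at most 5 of the 7 left vertices can be matched.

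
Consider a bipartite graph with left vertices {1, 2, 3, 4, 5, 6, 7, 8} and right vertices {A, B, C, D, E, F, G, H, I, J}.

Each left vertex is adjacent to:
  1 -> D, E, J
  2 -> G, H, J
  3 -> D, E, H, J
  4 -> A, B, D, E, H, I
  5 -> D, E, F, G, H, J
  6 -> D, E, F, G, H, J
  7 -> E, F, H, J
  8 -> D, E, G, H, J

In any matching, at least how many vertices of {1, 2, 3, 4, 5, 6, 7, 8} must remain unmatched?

A valid assignment of size 7: 1–E, 2–J, 3–D, 4–A, 5–F, 6–G, 7–H.
The set {1, 2, 3, 5, 6, 7, 8} has only 6 neighbours ({D, E, F, G, H, J}), so by Hall's theorem at most 7 of the 8 left vertices can be matched.
That matches 7 of the 8, leaving 1 unmatched; no matching can do better.

1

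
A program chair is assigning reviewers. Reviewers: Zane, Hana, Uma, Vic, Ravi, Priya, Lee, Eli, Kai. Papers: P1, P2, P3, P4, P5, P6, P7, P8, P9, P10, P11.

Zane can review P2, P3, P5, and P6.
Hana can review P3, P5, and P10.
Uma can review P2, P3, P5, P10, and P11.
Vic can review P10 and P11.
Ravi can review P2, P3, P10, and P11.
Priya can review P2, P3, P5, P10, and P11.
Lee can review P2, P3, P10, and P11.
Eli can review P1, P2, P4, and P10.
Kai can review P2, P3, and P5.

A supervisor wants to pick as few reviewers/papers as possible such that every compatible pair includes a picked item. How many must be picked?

7

{Zane, Eli, P2, P3, P5, P10, P11} is a vertex cover of size 7: every edge has an endpoint in this set.
No smaller cover exists because Zane–P6, Hana–P5, Uma–P2, Vic–P10, Ravi–P11, Priya–P3, Eli–P1 is a matching of size 7, and a cover must include an endpoint of each of these disjoint edges (König's theorem).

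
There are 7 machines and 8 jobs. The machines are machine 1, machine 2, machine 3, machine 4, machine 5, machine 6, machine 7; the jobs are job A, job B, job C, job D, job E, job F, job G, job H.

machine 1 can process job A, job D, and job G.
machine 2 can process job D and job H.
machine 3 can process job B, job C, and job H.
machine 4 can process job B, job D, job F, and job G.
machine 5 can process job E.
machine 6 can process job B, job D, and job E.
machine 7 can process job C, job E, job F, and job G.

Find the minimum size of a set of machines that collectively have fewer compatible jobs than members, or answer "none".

A matching saturating every machine exists, for instance machine 1→job A, machine 2→job H, machine 3→job B, machine 4→job F, machine 5→job E, machine 6→job D, machine 7→job G.
By Hall's marriage theorem, this means |N(S)| ≥ |S| for every subset S, so no violating subset exists.

none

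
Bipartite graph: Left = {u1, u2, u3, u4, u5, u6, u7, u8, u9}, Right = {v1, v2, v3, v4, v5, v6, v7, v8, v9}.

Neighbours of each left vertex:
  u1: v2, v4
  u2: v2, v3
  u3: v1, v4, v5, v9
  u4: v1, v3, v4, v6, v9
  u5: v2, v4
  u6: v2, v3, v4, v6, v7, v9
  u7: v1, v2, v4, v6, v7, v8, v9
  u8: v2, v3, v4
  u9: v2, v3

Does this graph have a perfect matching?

No

The set {u1, u2, u5, u8, u9} has only 3 neighbours ({v2, v3, v4}), so by Hall's theorem at most 7 of the 9 left vertices can be matched.
Hence no matching covers every left vertex.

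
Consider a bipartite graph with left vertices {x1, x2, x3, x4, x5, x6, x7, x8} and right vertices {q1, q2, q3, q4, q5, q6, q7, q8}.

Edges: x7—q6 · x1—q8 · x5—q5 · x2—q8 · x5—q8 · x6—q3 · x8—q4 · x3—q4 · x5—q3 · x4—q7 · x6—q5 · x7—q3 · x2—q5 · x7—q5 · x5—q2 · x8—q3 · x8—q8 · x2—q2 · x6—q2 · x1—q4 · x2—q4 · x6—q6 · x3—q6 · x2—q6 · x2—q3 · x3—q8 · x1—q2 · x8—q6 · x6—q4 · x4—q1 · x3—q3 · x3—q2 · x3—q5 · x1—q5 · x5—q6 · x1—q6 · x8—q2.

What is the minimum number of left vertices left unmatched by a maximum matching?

1

A valid assignment of size 7: x1-q5, x2-q8, x3-q2, x4-q7, x5-q3, x6-q4, x7-q6.
The set {x1, x2, x3, x5, x6, x7, x8} has only 6 neighbours ({q2, q3, q4, q5, q6, q8}), so by Hall's theorem at most 7 of the 8 left vertices can be matched.
That matches 7 of the 8, leaving 1 unmatched; no matching can do better.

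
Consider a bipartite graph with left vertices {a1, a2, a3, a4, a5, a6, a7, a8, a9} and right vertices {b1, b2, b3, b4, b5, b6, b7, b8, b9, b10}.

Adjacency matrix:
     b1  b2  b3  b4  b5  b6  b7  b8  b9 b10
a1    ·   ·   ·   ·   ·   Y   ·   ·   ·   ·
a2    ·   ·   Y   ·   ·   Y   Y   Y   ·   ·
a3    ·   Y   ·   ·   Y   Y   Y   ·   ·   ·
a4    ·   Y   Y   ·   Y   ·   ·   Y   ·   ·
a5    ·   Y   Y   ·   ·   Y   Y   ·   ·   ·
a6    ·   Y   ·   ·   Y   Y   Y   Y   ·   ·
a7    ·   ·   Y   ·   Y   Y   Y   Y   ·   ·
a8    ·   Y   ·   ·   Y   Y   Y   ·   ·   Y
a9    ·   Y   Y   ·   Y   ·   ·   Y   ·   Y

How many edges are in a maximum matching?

For example, pair a1–b6, a2–b3, a3–b5, a4–b8, a5–b2, a6–b7, a8–b10.
The set {a1, a2, a3, a4, a5, a6, a7, a8, a9} has only 7 neighbours ({b10, b2, b3, b5, b6, b7, b8}), so by Hall's theorem at most 7 of the 9 left vertices can be matched.

7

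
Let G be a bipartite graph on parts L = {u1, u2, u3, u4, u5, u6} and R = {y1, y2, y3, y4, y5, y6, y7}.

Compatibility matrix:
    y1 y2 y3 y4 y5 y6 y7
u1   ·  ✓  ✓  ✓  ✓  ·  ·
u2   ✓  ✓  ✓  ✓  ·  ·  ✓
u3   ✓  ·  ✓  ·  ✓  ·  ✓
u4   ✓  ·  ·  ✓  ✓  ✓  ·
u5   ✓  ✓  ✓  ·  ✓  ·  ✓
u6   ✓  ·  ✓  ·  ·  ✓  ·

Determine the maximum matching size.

A valid assignment of size 6: u1–y5, u2–y7, u3–y1, u4–y4, u5–y2, u6–y3.
All 6 left vertices are matched, so no larger matching exists.

6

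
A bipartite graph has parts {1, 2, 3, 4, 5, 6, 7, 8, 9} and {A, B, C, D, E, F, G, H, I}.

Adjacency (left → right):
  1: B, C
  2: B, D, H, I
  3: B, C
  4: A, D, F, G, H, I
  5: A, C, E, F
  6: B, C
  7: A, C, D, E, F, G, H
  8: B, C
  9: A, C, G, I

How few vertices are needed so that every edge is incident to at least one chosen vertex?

7

The 7 edges 1–C, 2–D, 3–B, 4–A, 5–E, 7–G, 9–I form a matching, so any vertex cover needs at least 7 vertices (one per matched edge).
Conversely {2, 4, 5, 7, 9, B, C} meets every edge and has exactly 7 vertices, so 7 is optimal.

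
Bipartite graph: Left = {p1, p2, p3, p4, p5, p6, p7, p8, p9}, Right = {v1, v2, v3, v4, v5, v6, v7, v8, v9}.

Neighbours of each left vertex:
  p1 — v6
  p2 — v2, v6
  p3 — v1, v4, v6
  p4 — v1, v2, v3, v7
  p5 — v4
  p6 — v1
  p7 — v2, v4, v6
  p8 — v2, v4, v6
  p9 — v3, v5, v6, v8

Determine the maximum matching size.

One maximum matching: p1–v6, p2–v2, p3–v1, p4–v7, p5–v4, p9–v8.
The set {p1, p2, p3, p5, p6, p7, p8} has only 4 neighbours ({v1, v2, v4, v6}), so by Hall's theorem at most 6 of the 9 left vertices can be matched.

6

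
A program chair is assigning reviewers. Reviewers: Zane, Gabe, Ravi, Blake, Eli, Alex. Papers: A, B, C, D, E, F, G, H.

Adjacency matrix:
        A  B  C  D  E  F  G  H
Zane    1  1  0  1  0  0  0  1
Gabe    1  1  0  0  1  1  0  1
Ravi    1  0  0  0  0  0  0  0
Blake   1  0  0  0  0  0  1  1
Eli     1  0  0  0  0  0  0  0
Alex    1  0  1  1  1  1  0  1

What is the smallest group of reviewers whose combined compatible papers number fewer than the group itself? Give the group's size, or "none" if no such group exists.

Take S = {Ravi, Eli}. Its neighbourhood is {A}, so |N(S)| = 1 < |S| = 2.
No single vertex violates Hall's condition since each has at least one neighbour, so 2 is the minimum.

2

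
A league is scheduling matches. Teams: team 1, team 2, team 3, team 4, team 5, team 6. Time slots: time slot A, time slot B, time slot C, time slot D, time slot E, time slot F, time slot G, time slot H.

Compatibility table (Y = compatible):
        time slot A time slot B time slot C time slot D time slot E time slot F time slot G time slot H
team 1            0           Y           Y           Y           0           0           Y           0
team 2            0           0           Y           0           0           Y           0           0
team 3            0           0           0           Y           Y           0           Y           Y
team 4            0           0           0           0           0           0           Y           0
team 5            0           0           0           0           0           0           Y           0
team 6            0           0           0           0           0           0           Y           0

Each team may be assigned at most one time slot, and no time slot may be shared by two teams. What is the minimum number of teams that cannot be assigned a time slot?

2

One maximum matching: team 1→time slot D, team 2→time slot F, team 3→time slot H, team 4→time slot G.
The set {team 4, team 5, team 6} has only 1 neighbour ({time slot G}), so by Hall's theorem at most 4 of the 6 teams can be matched.
That matches 4 of the 6, leaving 2 unmatched; no matching can do better.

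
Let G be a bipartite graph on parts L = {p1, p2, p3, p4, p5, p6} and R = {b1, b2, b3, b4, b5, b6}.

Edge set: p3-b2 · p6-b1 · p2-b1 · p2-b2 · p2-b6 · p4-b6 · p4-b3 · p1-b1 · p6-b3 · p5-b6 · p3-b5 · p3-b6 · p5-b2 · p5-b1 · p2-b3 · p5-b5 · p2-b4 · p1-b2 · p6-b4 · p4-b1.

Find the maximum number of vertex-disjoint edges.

One maximum matching: p1-b1, p2-b4, p3-b5, p4-b6, p5-b2, p6-b3.
All 6 left vertices are matched, so no larger matching exists.

6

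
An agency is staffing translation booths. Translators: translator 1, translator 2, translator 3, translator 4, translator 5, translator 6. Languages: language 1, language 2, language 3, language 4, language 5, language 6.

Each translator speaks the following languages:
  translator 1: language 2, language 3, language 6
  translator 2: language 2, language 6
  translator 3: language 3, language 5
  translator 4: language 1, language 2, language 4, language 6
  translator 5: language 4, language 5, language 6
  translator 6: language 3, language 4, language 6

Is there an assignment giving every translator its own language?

Yes

For example, pair translator 1–language 3, translator 2–language 2, translator 3–language 5, translator 4–language 1, translator 5–language 4, translator 6–language 6.
All 6 translators are covered.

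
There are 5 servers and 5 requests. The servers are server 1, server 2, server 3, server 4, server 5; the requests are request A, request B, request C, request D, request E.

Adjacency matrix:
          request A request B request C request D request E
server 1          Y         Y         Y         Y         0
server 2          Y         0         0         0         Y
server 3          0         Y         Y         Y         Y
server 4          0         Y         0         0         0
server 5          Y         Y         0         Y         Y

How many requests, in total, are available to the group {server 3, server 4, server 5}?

5

The union of neighbours of {server 3, server 4, server 5} is {request A, request B, request C, request D, request E}, which has 5 elements.
Since |N(S)| = 5 ≥ |S| = 3, Hall's condition holds for this subset.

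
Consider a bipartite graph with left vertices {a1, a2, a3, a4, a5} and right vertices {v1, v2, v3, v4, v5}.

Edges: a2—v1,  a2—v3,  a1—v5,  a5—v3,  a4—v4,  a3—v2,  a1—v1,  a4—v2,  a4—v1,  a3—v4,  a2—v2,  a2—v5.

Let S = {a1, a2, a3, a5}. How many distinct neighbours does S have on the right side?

The union of neighbours of {a1, a2, a3, a5} is {v1, v2, v3, v4, v5}, which has 5 elements.
Since |N(S)| = 5 ≥ |S| = 4, Hall's condition holds for this subset.

5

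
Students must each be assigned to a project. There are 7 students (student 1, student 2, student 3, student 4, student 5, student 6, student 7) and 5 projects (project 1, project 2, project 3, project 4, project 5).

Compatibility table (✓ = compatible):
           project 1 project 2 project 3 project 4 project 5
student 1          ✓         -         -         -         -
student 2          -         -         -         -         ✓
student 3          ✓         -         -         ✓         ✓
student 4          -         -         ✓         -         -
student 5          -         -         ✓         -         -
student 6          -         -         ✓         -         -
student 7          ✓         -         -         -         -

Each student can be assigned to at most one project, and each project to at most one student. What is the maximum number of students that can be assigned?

For example, pair student 1–project 1, student 2–project 5, student 3–project 4, student 4–project 3.
The set {student 1, student 4, student 5, student 6, student 7} has only 2 neighbours ({project 1, project 3}), so by Hall's theorem at most 4 of the 7 students can be matched.

4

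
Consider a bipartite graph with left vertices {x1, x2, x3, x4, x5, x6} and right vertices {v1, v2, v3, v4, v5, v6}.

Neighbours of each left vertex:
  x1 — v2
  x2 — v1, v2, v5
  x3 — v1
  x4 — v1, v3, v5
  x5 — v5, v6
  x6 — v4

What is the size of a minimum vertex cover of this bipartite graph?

6

{x1, x2, x3, x4, x5, x6} is a vertex cover of size 6: every edge has an endpoint in this set.
No smaller cover exists because x1–v2, x2–v5, x3–v1, x4–v3, x5–v6, x6–v4 is a matching of size 6, and a cover must include an endpoint of each of these disjoint edges (König's theorem).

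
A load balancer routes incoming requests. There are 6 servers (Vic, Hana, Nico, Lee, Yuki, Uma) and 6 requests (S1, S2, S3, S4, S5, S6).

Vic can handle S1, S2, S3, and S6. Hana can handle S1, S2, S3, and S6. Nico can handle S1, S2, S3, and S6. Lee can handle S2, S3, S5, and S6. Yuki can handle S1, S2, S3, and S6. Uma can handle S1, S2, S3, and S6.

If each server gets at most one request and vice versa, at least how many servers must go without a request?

A valid assignment of size 5: Vic–S1, Hana–S3, Nico–S6, Lee–S5, Yuki–S2.
The set {Vic, Hana, Nico, Yuki, Uma} has only 4 neighbours ({S1, S2, S3, S6}), so by Hall's theorem at most 5 of the 6 servers can be matched.
That matches 5 of the 6, leaving 1 unmatched; no matching can do better.

1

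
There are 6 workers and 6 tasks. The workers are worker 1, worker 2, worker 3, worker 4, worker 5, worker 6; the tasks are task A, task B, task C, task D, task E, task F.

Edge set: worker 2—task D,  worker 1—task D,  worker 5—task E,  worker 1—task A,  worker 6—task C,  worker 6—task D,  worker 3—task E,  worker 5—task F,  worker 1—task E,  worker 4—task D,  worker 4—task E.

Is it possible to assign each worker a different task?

No

The set {worker 2, worker 3, worker 4} has only 2 neighbours ({task D, task E}), so by Hall's theorem at most 5 of the 6 workers can be matched.
Hence no matching covers every worker.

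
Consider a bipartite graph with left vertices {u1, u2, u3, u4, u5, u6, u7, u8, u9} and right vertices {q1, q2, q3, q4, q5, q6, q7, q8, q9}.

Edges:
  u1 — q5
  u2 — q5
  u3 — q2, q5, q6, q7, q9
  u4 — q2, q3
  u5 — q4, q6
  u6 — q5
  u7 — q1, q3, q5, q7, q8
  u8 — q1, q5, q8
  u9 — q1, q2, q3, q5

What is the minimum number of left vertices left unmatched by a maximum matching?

2

A valid assignment of size 7: u1–q5, u3–q9, u4–q3, u5–q6, u7–q7, u8–q8, u9–q2.
The set {u1, u2, u6} has only 1 neighbour ({q5}), so by Hall's theorem at most 7 of the 9 left vertices can be matched.
That matches 7 of the 9, leaving 2 unmatched; no matching can do better.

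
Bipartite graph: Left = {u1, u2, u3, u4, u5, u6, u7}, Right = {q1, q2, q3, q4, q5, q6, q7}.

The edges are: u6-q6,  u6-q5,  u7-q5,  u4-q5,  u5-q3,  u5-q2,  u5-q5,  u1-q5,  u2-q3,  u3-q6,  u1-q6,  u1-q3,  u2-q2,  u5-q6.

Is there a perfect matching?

No

The set {u1, u2, u3, u4, u5, u6, u7} has only 4 neighbours ({q2, q3, q5, q6}), so by Hall's theorem at most 4 of the 7 left vertices can be matched.
Hence no matching covers every left vertex.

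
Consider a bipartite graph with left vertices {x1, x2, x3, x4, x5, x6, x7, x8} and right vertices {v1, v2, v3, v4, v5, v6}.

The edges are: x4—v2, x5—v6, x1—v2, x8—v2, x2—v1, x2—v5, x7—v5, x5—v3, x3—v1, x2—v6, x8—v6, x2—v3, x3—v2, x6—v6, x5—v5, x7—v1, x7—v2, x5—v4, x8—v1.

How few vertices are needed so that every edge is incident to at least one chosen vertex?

The 6 edges x1–v2, x2–v3, x3–v1, x5–v4, x6–v6, x7–v5 form a matching, so any vertex cover needs at least 6 vertices (one per matched edge).
Conversely {x2, x5, x7, v1, v2, v6} meets every edge and has exactly 6 vertices, so 6 is optimal.

6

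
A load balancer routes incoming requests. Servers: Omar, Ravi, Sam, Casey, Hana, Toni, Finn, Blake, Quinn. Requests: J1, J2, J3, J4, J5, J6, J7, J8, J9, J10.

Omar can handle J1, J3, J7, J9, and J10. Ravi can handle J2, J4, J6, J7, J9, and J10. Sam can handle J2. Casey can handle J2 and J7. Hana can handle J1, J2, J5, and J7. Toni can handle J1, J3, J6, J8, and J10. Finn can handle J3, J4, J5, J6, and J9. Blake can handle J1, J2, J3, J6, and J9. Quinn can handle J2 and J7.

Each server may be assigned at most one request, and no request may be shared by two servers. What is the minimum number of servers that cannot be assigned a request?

A valid assignment of size 8: Omar→J10, Ravi→J4, Sam→J2, Casey→J7, Hana→J5, Toni→J1, Finn→J9, Blake→J6.
The set {Sam, Casey, Quinn} has only 2 neighbours ({J2, J7}), so by Hall's theorem at most 8 of the 9 servers can be matched.
That matches 8 of the 9, leaving 1 unmatched; no matching can do better.

1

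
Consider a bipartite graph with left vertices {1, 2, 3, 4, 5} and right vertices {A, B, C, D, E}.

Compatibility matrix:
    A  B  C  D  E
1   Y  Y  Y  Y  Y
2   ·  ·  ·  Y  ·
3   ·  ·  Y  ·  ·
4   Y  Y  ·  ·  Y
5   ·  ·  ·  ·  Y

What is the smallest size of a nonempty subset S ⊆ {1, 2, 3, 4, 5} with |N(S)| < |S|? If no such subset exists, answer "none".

none

A matching saturating every left vertex exists, for instance 1→A, 2→D, 3→C, 4→B, 5→E.
By Hall's marriage theorem, this means |N(S)| ≥ |S| for every subset S, so no violating subset exists.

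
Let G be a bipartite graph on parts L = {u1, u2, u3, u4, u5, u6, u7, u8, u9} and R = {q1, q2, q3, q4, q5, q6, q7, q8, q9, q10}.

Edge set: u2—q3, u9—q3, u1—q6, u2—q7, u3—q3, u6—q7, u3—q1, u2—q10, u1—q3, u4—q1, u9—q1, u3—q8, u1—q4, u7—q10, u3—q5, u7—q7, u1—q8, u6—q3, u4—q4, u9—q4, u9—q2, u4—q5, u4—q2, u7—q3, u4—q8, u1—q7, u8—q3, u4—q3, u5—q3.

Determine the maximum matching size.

For example, pair u1→q6, u2→q10, u3→q8, u4→q4, u5→q3, u6→q7, u9→q2.
The set {u2, u5, u6, u7, u8} has only 3 neighbours ({q10, q3, q7}), so by Hall's theorem at most 7 of the 9 left vertices can be matched.

7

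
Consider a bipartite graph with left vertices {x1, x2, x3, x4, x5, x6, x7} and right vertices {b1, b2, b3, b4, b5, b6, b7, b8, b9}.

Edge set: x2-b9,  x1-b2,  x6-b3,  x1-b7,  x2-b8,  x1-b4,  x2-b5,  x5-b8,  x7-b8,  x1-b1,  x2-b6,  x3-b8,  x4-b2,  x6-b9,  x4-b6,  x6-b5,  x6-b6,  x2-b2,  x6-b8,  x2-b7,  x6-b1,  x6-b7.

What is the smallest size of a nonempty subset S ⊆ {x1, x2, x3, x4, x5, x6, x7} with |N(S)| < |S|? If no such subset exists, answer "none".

2

Take S = {x3, x5}. Its neighbourhood is {b8}, so |N(S)| = 1 < |S| = 2.
No single vertex violates Hall's condition since each has at least one neighbour, so 2 is the minimum.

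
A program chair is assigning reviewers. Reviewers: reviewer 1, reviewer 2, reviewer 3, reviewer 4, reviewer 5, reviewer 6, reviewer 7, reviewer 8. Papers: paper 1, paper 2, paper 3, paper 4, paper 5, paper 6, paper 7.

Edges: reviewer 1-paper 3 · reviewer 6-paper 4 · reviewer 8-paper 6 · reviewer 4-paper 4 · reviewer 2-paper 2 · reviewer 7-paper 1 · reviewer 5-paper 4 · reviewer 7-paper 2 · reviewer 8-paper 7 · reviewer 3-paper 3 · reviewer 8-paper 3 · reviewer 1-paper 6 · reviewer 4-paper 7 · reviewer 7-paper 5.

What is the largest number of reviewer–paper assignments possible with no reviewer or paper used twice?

For example, pair reviewer 1-paper 6, reviewer 2-paper 2, reviewer 3-paper 3, reviewer 4-paper 7, reviewer 5-paper 4, reviewer 7-paper 1.
The set {reviewer 1, reviewer 3, reviewer 4, reviewer 5, reviewer 6, reviewer 8} has only 4 neighbours ({paper 3, paper 4, paper 6, paper 7}), so by Hall's theorem at most 6 of the 8 reviewers can be matched.

6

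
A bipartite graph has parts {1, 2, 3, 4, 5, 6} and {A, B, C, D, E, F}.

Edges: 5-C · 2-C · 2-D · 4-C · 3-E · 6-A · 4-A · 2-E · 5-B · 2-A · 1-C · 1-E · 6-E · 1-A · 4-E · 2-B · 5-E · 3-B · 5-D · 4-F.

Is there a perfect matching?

For example, pair 1-A, 2-D, 3-B, 4-F, 5-C, 6-E.
All 6 left vertices are covered.

Yes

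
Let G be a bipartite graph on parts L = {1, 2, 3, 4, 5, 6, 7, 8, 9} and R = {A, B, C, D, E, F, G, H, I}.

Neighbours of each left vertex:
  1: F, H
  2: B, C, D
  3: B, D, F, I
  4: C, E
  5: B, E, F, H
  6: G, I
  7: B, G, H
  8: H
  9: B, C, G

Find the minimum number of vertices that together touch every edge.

The 8 edges 1–F, 2–D, 3–B, 4–C, 5–E, 6–I, 7–G, 8–H form a matching, so any vertex cover needs at least 8 vertices (one per matched edge).
Conversely {B, C, D, E, F, G, H, I} meets every edge and has exactly 8 vertices, so 8 is optimal.

8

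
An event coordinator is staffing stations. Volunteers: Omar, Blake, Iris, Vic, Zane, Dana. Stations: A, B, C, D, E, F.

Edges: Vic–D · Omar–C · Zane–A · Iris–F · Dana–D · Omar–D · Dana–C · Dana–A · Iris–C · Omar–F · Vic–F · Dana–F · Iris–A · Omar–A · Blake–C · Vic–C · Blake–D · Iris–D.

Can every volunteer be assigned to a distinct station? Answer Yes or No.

The set {Omar, Blake, Iris, Vic, Zane, Dana} has only 4 neighbours ({A, C, D, F}), so by Hall's theorem at most 4 of the 6 volunteers can be matched.
Hence no matching covers every volunteer.

No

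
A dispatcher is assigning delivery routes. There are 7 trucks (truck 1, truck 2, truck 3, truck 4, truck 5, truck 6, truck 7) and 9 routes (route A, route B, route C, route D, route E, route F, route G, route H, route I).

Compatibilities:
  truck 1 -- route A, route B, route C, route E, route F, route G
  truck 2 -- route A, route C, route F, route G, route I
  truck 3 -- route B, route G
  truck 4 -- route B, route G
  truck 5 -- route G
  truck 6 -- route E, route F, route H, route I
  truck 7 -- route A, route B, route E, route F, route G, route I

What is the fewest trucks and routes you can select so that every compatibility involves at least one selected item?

6

The 6 edges truck 1–route C, truck 2–route I, truck 3–route G, truck 4–route B, truck 6–route H, truck 7–route E form a matching, so any vertex cover needs at least 6 vertices (one per matched edge).
Conversely {truck 1, truck 2, truck 6, truck 7, route B, route G} meets every edge and has exactly 6 vertices, so 6 is optimal.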